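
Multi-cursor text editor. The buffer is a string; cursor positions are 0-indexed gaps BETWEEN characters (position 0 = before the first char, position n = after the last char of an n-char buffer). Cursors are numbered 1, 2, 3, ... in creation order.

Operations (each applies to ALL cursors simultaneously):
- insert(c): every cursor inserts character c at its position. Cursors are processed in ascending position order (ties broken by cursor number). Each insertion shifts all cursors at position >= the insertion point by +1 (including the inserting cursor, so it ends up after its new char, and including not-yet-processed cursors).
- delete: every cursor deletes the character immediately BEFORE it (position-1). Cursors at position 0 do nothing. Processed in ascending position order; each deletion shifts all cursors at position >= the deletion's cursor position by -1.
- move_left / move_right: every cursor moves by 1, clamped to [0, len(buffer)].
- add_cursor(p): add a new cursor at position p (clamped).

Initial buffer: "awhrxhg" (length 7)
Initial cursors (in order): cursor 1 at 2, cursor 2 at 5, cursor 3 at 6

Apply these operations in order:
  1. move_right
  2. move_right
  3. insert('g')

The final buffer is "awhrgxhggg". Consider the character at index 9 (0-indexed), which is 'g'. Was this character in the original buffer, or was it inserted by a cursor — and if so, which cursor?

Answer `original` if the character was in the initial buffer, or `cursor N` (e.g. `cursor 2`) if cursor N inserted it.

After op 1 (move_right): buffer="awhrxhg" (len 7), cursors c1@3 c2@6 c3@7, authorship .......
After op 2 (move_right): buffer="awhrxhg" (len 7), cursors c1@4 c2@7 c3@7, authorship .......
After op 3 (insert('g')): buffer="awhrgxhggg" (len 10), cursors c1@5 c2@10 c3@10, authorship ....1...23
Authorship (.=original, N=cursor N): . . . . 1 . . . 2 3
Index 9: author = 3

Answer: cursor 3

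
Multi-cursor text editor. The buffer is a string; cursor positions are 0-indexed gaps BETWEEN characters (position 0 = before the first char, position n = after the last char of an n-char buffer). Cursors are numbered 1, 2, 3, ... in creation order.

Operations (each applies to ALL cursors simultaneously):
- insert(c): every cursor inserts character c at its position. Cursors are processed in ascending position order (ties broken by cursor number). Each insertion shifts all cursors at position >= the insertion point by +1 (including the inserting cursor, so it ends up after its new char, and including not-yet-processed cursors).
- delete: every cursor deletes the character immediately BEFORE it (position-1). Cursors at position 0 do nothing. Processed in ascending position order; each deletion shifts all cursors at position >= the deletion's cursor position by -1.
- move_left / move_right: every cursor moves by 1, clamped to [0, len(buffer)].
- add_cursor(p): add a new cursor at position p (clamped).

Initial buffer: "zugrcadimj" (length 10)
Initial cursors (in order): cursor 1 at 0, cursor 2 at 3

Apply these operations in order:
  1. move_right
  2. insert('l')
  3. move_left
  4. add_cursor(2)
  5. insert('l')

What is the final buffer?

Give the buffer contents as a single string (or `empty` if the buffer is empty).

After op 1 (move_right): buffer="zugrcadimj" (len 10), cursors c1@1 c2@4, authorship ..........
After op 2 (insert('l')): buffer="zlugrlcadimj" (len 12), cursors c1@2 c2@6, authorship .1...2......
After op 3 (move_left): buffer="zlugrlcadimj" (len 12), cursors c1@1 c2@5, authorship .1...2......
After op 4 (add_cursor(2)): buffer="zlugrlcadimj" (len 12), cursors c1@1 c3@2 c2@5, authorship .1...2......
After op 5 (insert('l')): buffer="zlllugrllcadimj" (len 15), cursors c1@2 c3@4 c2@8, authorship .113...22......

Answer: zlllugrllcadimj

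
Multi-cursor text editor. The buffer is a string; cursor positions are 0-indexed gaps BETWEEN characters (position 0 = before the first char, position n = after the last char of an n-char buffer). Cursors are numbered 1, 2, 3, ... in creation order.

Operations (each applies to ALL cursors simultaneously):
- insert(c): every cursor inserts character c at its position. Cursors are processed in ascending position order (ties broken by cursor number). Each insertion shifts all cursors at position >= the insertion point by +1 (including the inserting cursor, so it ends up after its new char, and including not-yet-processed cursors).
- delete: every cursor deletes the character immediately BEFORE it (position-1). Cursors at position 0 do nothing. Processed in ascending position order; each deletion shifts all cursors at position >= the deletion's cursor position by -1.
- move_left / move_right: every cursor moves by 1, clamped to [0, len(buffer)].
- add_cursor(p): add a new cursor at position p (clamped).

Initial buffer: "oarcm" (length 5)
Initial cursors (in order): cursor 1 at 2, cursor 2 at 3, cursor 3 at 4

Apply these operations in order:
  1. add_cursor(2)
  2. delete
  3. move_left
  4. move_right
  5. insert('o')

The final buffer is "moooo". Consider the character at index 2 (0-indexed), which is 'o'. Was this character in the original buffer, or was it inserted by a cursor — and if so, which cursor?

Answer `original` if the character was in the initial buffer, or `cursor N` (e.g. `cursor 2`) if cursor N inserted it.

After op 1 (add_cursor(2)): buffer="oarcm" (len 5), cursors c1@2 c4@2 c2@3 c3@4, authorship .....
After op 2 (delete): buffer="m" (len 1), cursors c1@0 c2@0 c3@0 c4@0, authorship .
After op 3 (move_left): buffer="m" (len 1), cursors c1@0 c2@0 c3@0 c4@0, authorship .
After op 4 (move_right): buffer="m" (len 1), cursors c1@1 c2@1 c3@1 c4@1, authorship .
After op 5 (insert('o')): buffer="moooo" (len 5), cursors c1@5 c2@5 c3@5 c4@5, authorship .1234
Authorship (.=original, N=cursor N): . 1 2 3 4
Index 2: author = 2

Answer: cursor 2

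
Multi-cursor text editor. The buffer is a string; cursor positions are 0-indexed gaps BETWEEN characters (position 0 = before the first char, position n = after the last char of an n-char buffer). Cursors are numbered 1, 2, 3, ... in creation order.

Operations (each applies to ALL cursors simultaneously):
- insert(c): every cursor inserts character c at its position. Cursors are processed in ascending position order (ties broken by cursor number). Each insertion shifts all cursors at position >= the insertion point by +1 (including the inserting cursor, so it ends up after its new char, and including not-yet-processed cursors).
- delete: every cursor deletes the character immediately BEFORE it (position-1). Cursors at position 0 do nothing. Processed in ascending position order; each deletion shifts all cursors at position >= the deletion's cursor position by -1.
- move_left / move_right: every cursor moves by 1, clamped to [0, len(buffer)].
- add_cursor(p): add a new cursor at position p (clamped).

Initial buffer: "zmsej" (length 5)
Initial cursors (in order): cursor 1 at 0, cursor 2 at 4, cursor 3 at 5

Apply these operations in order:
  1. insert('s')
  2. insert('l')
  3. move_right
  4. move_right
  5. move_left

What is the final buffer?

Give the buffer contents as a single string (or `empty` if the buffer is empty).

After op 1 (insert('s')): buffer="szmsesjs" (len 8), cursors c1@1 c2@6 c3@8, authorship 1....2.3
After op 2 (insert('l')): buffer="slzmsesljsl" (len 11), cursors c1@2 c2@8 c3@11, authorship 11....22.33
After op 3 (move_right): buffer="slzmsesljsl" (len 11), cursors c1@3 c2@9 c3@11, authorship 11....22.33
After op 4 (move_right): buffer="slzmsesljsl" (len 11), cursors c1@4 c2@10 c3@11, authorship 11....22.33
After op 5 (move_left): buffer="slzmsesljsl" (len 11), cursors c1@3 c2@9 c3@10, authorship 11....22.33

Answer: slzmsesljsl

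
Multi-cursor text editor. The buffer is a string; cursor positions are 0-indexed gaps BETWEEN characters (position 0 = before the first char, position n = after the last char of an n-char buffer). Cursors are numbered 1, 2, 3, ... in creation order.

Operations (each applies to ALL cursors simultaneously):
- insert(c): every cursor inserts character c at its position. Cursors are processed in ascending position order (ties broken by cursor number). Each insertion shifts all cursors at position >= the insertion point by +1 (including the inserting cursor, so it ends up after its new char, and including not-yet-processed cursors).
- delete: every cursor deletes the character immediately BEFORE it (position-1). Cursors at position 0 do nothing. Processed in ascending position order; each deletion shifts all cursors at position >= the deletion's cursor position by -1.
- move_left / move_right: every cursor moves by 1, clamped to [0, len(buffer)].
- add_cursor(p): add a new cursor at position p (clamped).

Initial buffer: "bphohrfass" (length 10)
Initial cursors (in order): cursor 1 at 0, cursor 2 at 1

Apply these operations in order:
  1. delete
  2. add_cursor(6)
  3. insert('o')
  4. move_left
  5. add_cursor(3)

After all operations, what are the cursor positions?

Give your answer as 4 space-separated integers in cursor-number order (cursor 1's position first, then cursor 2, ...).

Answer: 1 1 8 3

Derivation:
After op 1 (delete): buffer="phohrfass" (len 9), cursors c1@0 c2@0, authorship .........
After op 2 (add_cursor(6)): buffer="phohrfass" (len 9), cursors c1@0 c2@0 c3@6, authorship .........
After op 3 (insert('o')): buffer="oophohrfoass" (len 12), cursors c1@2 c2@2 c3@9, authorship 12......3...
After op 4 (move_left): buffer="oophohrfoass" (len 12), cursors c1@1 c2@1 c3@8, authorship 12......3...
After op 5 (add_cursor(3)): buffer="oophohrfoass" (len 12), cursors c1@1 c2@1 c4@3 c3@8, authorship 12......3...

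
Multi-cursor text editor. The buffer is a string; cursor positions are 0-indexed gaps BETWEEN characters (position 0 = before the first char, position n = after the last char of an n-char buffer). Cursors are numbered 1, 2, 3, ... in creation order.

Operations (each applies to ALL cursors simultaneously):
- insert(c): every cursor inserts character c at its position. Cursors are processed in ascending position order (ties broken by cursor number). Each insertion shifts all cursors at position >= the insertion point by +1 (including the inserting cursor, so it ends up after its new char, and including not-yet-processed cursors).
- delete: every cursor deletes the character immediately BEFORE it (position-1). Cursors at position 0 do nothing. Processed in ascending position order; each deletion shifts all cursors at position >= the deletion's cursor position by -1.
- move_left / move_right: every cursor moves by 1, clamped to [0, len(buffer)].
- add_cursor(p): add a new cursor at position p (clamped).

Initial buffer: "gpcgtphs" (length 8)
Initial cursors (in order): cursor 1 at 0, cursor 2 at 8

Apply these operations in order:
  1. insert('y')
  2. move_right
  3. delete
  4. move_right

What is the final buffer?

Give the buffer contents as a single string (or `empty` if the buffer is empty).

Answer: ypcgtphs

Derivation:
After op 1 (insert('y')): buffer="ygpcgtphsy" (len 10), cursors c1@1 c2@10, authorship 1........2
After op 2 (move_right): buffer="ygpcgtphsy" (len 10), cursors c1@2 c2@10, authorship 1........2
After op 3 (delete): buffer="ypcgtphs" (len 8), cursors c1@1 c2@8, authorship 1.......
After op 4 (move_right): buffer="ypcgtphs" (len 8), cursors c1@2 c2@8, authorship 1.......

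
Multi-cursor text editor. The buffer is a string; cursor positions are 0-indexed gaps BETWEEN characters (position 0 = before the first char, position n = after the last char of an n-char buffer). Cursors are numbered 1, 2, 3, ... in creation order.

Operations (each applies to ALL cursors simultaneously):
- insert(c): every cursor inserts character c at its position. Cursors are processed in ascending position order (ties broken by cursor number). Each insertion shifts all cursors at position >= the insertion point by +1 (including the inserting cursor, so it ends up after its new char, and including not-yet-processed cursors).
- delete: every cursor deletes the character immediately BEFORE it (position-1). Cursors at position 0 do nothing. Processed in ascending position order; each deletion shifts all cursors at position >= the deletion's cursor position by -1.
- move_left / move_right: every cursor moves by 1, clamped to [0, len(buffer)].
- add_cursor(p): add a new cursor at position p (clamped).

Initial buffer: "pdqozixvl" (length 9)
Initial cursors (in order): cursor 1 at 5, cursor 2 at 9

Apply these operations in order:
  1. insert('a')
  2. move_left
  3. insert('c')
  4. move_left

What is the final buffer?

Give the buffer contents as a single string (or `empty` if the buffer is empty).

After op 1 (insert('a')): buffer="pdqozaixvla" (len 11), cursors c1@6 c2@11, authorship .....1....2
After op 2 (move_left): buffer="pdqozaixvla" (len 11), cursors c1@5 c2@10, authorship .....1....2
After op 3 (insert('c')): buffer="pdqozcaixvlca" (len 13), cursors c1@6 c2@12, authorship .....11....22
After op 4 (move_left): buffer="pdqozcaixvlca" (len 13), cursors c1@5 c2@11, authorship .....11....22

Answer: pdqozcaixvlca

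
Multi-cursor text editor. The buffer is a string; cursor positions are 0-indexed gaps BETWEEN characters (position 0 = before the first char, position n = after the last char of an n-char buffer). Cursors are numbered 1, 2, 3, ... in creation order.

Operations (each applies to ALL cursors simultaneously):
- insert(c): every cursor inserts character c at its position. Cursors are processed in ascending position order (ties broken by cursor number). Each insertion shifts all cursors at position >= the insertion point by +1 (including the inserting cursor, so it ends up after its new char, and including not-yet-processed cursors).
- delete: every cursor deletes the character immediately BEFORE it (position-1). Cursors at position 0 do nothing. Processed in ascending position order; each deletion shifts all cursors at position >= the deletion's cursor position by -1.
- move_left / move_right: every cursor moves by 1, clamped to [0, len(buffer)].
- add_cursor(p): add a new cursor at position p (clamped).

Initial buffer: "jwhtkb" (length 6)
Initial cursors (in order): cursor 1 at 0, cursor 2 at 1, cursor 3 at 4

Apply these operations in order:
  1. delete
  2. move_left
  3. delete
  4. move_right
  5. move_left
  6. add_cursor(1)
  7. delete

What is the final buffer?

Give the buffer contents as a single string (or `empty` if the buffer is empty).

After op 1 (delete): buffer="whkb" (len 4), cursors c1@0 c2@0 c3@2, authorship ....
After op 2 (move_left): buffer="whkb" (len 4), cursors c1@0 c2@0 c3@1, authorship ....
After op 3 (delete): buffer="hkb" (len 3), cursors c1@0 c2@0 c3@0, authorship ...
After op 4 (move_right): buffer="hkb" (len 3), cursors c1@1 c2@1 c3@1, authorship ...
After op 5 (move_left): buffer="hkb" (len 3), cursors c1@0 c2@0 c3@0, authorship ...
After op 6 (add_cursor(1)): buffer="hkb" (len 3), cursors c1@0 c2@0 c3@0 c4@1, authorship ...
After op 7 (delete): buffer="kb" (len 2), cursors c1@0 c2@0 c3@0 c4@0, authorship ..

Answer: kb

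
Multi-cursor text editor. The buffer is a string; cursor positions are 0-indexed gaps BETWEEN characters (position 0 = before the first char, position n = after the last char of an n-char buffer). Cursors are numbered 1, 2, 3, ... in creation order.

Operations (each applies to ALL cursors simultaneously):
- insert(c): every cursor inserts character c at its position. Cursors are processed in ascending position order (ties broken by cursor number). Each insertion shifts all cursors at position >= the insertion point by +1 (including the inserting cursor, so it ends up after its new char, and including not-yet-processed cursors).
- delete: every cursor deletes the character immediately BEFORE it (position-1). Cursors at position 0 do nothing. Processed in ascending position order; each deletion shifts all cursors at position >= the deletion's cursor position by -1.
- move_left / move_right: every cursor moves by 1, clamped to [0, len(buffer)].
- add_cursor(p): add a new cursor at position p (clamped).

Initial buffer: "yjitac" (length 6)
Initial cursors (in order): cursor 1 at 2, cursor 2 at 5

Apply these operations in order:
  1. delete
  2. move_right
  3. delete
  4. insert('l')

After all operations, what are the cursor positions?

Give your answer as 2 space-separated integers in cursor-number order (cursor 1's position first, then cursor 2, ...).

After op 1 (delete): buffer="yitc" (len 4), cursors c1@1 c2@3, authorship ....
After op 2 (move_right): buffer="yitc" (len 4), cursors c1@2 c2@4, authorship ....
After op 3 (delete): buffer="yt" (len 2), cursors c1@1 c2@2, authorship ..
After op 4 (insert('l')): buffer="yltl" (len 4), cursors c1@2 c2@4, authorship .1.2

Answer: 2 4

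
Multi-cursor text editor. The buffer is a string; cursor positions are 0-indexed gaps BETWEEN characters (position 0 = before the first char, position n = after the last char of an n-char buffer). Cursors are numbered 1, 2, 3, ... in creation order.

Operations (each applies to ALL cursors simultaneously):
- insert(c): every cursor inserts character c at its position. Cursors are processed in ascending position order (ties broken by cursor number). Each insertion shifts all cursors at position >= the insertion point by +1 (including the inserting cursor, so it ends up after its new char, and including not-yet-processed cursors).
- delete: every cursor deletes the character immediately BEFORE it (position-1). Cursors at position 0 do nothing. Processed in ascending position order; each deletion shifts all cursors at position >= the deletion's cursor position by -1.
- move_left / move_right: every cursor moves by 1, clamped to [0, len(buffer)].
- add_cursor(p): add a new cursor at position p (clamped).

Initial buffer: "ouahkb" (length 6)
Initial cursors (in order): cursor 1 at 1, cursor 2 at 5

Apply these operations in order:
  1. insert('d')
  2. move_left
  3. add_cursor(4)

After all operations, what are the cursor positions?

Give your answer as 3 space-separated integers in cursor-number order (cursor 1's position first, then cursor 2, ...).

Answer: 1 6 4

Derivation:
After op 1 (insert('d')): buffer="oduahkdb" (len 8), cursors c1@2 c2@7, authorship .1....2.
After op 2 (move_left): buffer="oduahkdb" (len 8), cursors c1@1 c2@6, authorship .1....2.
After op 3 (add_cursor(4)): buffer="oduahkdb" (len 8), cursors c1@1 c3@4 c2@6, authorship .1....2.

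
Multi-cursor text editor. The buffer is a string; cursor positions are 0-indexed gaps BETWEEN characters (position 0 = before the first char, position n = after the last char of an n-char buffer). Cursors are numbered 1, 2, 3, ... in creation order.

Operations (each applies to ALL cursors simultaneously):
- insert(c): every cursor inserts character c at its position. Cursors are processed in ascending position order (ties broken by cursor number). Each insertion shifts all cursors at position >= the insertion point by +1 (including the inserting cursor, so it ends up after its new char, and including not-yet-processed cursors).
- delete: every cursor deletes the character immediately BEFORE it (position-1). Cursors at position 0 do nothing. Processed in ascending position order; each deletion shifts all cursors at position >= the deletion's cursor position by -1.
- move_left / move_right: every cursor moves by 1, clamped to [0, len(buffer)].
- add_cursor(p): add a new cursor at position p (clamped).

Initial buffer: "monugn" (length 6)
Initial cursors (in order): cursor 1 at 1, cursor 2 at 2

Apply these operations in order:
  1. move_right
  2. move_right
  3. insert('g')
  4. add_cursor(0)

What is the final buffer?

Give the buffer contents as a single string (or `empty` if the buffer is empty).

After op 1 (move_right): buffer="monugn" (len 6), cursors c1@2 c2@3, authorship ......
After op 2 (move_right): buffer="monugn" (len 6), cursors c1@3 c2@4, authorship ......
After op 3 (insert('g')): buffer="monguggn" (len 8), cursors c1@4 c2@6, authorship ...1.2..
After op 4 (add_cursor(0)): buffer="monguggn" (len 8), cursors c3@0 c1@4 c2@6, authorship ...1.2..

Answer: monguggn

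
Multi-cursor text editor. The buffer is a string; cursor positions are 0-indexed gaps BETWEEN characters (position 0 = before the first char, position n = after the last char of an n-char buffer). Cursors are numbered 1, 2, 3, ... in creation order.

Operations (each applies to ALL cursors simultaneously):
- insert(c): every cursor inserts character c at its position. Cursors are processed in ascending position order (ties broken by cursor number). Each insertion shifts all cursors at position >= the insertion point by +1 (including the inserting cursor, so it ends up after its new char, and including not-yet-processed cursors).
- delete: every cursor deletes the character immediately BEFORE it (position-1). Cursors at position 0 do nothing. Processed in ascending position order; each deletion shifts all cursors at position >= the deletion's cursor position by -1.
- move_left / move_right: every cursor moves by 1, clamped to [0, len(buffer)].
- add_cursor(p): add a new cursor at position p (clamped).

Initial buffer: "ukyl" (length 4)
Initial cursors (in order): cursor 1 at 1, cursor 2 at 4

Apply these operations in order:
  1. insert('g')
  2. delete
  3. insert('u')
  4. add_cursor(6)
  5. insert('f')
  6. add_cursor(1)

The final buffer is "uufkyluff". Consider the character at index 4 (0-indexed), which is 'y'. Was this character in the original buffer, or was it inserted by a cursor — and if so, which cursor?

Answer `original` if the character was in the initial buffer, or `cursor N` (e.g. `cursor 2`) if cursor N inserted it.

After op 1 (insert('g')): buffer="ugkylg" (len 6), cursors c1@2 c2@6, authorship .1...2
After op 2 (delete): buffer="ukyl" (len 4), cursors c1@1 c2@4, authorship ....
After op 3 (insert('u')): buffer="uukylu" (len 6), cursors c1@2 c2@6, authorship .1...2
After op 4 (add_cursor(6)): buffer="uukylu" (len 6), cursors c1@2 c2@6 c3@6, authorship .1...2
After op 5 (insert('f')): buffer="uufkyluff" (len 9), cursors c1@3 c2@9 c3@9, authorship .11...223
After op 6 (add_cursor(1)): buffer="uufkyluff" (len 9), cursors c4@1 c1@3 c2@9 c3@9, authorship .11...223
Authorship (.=original, N=cursor N): . 1 1 . . . 2 2 3
Index 4: author = original

Answer: original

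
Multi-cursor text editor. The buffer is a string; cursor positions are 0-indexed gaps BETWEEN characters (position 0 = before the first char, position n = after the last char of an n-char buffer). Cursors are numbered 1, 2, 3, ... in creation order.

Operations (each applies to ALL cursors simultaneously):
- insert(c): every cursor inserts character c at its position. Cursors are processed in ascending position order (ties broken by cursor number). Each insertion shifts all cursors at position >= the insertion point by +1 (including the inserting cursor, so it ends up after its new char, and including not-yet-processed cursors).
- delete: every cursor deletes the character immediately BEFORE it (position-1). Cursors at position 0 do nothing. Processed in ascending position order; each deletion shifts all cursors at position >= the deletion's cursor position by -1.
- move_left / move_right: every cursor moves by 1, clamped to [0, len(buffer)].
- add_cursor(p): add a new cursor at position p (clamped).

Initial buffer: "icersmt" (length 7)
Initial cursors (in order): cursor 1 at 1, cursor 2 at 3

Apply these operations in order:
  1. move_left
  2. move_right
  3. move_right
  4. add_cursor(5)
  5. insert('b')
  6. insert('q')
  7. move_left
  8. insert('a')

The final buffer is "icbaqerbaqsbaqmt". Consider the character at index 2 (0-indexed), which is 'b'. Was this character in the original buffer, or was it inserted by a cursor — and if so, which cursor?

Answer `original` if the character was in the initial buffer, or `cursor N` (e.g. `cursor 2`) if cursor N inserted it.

Answer: cursor 1

Derivation:
After op 1 (move_left): buffer="icersmt" (len 7), cursors c1@0 c2@2, authorship .......
After op 2 (move_right): buffer="icersmt" (len 7), cursors c1@1 c2@3, authorship .......
After op 3 (move_right): buffer="icersmt" (len 7), cursors c1@2 c2@4, authorship .......
After op 4 (add_cursor(5)): buffer="icersmt" (len 7), cursors c1@2 c2@4 c3@5, authorship .......
After op 5 (insert('b')): buffer="icberbsbmt" (len 10), cursors c1@3 c2@6 c3@8, authorship ..1..2.3..
After op 6 (insert('q')): buffer="icbqerbqsbqmt" (len 13), cursors c1@4 c2@8 c3@11, authorship ..11..22.33..
After op 7 (move_left): buffer="icbqerbqsbqmt" (len 13), cursors c1@3 c2@7 c3@10, authorship ..11..22.33..
After op 8 (insert('a')): buffer="icbaqerbaqsbaqmt" (len 16), cursors c1@4 c2@9 c3@13, authorship ..111..222.333..
Authorship (.=original, N=cursor N): . . 1 1 1 . . 2 2 2 . 3 3 3 . .
Index 2: author = 1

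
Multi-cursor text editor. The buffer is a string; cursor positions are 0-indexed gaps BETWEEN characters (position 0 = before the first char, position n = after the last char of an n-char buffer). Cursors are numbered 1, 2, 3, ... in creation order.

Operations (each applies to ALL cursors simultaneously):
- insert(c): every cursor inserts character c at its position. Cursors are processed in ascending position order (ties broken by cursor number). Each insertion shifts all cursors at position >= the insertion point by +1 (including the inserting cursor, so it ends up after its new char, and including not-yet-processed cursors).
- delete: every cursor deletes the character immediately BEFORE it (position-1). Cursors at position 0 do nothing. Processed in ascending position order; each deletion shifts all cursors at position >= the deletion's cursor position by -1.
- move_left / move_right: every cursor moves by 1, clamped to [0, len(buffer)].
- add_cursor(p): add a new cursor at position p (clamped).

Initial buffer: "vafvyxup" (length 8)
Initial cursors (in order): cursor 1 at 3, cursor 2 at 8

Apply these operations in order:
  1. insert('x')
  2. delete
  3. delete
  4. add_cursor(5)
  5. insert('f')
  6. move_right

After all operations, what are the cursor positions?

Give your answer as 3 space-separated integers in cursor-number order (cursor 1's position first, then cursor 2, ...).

Answer: 4 9 8

Derivation:
After op 1 (insert('x')): buffer="vafxvyxupx" (len 10), cursors c1@4 c2@10, authorship ...1.....2
After op 2 (delete): buffer="vafvyxup" (len 8), cursors c1@3 c2@8, authorship ........
After op 3 (delete): buffer="vavyxu" (len 6), cursors c1@2 c2@6, authorship ......
After op 4 (add_cursor(5)): buffer="vavyxu" (len 6), cursors c1@2 c3@5 c2@6, authorship ......
After op 5 (insert('f')): buffer="vafvyxfuf" (len 9), cursors c1@3 c3@7 c2@9, authorship ..1...3.2
After op 6 (move_right): buffer="vafvyxfuf" (len 9), cursors c1@4 c3@8 c2@9, authorship ..1...3.2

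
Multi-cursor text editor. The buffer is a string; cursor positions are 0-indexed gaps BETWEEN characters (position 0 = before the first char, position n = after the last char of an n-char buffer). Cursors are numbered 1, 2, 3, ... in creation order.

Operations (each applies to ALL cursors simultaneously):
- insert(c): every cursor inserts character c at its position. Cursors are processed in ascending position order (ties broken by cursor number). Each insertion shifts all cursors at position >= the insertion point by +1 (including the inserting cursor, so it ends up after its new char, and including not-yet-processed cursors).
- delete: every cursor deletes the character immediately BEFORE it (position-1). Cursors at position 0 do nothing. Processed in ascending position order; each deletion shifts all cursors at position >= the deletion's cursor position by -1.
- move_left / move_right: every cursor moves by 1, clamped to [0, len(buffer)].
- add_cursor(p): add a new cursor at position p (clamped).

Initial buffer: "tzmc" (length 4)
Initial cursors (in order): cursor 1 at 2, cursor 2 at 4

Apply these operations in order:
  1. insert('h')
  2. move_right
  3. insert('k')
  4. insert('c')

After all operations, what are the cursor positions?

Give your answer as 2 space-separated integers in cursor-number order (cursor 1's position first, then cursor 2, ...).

After op 1 (insert('h')): buffer="tzhmch" (len 6), cursors c1@3 c2@6, authorship ..1..2
After op 2 (move_right): buffer="tzhmch" (len 6), cursors c1@4 c2@6, authorship ..1..2
After op 3 (insert('k')): buffer="tzhmkchk" (len 8), cursors c1@5 c2@8, authorship ..1.1.22
After op 4 (insert('c')): buffer="tzhmkcchkc" (len 10), cursors c1@6 c2@10, authorship ..1.11.222

Answer: 6 10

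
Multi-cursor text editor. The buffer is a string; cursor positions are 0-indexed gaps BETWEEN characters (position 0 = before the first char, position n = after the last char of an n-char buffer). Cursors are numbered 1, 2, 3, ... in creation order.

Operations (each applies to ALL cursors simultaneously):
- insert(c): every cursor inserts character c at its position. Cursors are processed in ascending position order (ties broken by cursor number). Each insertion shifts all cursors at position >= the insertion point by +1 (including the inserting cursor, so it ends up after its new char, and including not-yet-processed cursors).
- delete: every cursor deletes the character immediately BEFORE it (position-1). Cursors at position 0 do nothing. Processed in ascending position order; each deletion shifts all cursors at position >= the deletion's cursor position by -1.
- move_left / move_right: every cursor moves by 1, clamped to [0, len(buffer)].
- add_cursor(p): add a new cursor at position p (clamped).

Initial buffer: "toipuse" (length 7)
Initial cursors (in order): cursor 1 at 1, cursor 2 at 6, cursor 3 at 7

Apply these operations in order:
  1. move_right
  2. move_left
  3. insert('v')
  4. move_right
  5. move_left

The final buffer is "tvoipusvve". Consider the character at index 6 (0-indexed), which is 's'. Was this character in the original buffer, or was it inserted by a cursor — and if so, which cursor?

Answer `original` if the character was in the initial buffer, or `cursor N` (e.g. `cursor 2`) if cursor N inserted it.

Answer: original

Derivation:
After op 1 (move_right): buffer="toipuse" (len 7), cursors c1@2 c2@7 c3@7, authorship .......
After op 2 (move_left): buffer="toipuse" (len 7), cursors c1@1 c2@6 c3@6, authorship .......
After op 3 (insert('v')): buffer="tvoipusvve" (len 10), cursors c1@2 c2@9 c3@9, authorship .1.....23.
After op 4 (move_right): buffer="tvoipusvve" (len 10), cursors c1@3 c2@10 c3@10, authorship .1.....23.
After op 5 (move_left): buffer="tvoipusvve" (len 10), cursors c1@2 c2@9 c3@9, authorship .1.....23.
Authorship (.=original, N=cursor N): . 1 . . . . . 2 3 .
Index 6: author = original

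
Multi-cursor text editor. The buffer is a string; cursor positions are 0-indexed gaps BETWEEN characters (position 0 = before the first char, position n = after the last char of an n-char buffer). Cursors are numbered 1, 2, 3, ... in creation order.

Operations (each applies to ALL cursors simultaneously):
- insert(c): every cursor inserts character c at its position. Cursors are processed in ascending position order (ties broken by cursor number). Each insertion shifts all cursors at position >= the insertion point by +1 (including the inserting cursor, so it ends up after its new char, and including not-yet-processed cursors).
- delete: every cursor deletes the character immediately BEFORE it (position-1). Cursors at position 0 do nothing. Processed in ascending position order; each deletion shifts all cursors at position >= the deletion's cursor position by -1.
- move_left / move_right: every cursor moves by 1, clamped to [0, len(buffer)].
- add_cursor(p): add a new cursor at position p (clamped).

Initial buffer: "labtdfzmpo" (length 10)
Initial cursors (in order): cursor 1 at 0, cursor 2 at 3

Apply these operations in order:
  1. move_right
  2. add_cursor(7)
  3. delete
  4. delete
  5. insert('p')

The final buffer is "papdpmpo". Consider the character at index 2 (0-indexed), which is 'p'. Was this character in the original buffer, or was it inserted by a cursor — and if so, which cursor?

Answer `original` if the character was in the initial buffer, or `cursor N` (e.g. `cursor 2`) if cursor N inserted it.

Answer: cursor 2

Derivation:
After op 1 (move_right): buffer="labtdfzmpo" (len 10), cursors c1@1 c2@4, authorship ..........
After op 2 (add_cursor(7)): buffer="labtdfzmpo" (len 10), cursors c1@1 c2@4 c3@7, authorship ..........
After op 3 (delete): buffer="abdfmpo" (len 7), cursors c1@0 c2@2 c3@4, authorship .......
After op 4 (delete): buffer="admpo" (len 5), cursors c1@0 c2@1 c3@2, authorship .....
After op 5 (insert('p')): buffer="papdpmpo" (len 8), cursors c1@1 c2@3 c3@5, authorship 1.2.3...
Authorship (.=original, N=cursor N): 1 . 2 . 3 . . .
Index 2: author = 2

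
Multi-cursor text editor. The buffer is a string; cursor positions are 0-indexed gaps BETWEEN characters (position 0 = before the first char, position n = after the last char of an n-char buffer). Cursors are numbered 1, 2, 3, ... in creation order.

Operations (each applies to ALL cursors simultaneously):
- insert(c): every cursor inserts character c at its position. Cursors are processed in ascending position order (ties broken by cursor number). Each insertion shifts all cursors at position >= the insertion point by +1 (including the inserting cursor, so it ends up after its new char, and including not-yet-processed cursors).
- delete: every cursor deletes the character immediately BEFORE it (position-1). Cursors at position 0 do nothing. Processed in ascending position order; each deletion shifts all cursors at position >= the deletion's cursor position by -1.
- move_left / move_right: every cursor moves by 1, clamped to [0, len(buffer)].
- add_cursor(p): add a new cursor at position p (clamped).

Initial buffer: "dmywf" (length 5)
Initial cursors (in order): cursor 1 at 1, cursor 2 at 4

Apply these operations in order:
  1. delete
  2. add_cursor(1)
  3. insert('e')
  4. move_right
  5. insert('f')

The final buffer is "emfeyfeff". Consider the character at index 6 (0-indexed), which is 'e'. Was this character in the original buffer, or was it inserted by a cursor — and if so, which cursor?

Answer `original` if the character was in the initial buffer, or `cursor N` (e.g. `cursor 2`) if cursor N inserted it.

Answer: cursor 2

Derivation:
After op 1 (delete): buffer="myf" (len 3), cursors c1@0 c2@2, authorship ...
After op 2 (add_cursor(1)): buffer="myf" (len 3), cursors c1@0 c3@1 c2@2, authorship ...
After op 3 (insert('e')): buffer="emeyef" (len 6), cursors c1@1 c3@3 c2@5, authorship 1.3.2.
After op 4 (move_right): buffer="emeyef" (len 6), cursors c1@2 c3@4 c2@6, authorship 1.3.2.
After op 5 (insert('f')): buffer="emfeyfeff" (len 9), cursors c1@3 c3@6 c2@9, authorship 1.13.32.2
Authorship (.=original, N=cursor N): 1 . 1 3 . 3 2 . 2
Index 6: author = 2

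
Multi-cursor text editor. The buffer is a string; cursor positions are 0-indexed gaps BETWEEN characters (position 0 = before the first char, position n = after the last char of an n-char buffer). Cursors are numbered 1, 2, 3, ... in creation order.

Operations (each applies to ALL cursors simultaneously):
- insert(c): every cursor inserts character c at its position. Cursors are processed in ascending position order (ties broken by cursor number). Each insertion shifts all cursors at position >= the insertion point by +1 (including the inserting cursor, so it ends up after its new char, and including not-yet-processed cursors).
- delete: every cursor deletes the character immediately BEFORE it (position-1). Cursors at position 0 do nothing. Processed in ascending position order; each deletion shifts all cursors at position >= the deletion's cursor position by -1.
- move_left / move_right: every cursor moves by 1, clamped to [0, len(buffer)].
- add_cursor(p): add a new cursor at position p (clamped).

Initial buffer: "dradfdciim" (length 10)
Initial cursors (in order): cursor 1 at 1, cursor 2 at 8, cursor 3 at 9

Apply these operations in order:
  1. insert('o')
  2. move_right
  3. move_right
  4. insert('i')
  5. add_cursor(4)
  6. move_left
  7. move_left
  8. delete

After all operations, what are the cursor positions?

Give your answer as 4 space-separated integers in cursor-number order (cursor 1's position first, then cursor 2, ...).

After op 1 (insert('o')): buffer="doradfdcioiom" (len 13), cursors c1@2 c2@10 c3@12, authorship .1.......2.3.
After op 2 (move_right): buffer="doradfdcioiom" (len 13), cursors c1@3 c2@11 c3@13, authorship .1.......2.3.
After op 3 (move_right): buffer="doradfdcioiom" (len 13), cursors c1@4 c2@12 c3@13, authorship .1.......2.3.
After op 4 (insert('i')): buffer="doraidfdcioioimi" (len 16), cursors c1@5 c2@14 c3@16, authorship .1..1.....2.32.3
After op 5 (add_cursor(4)): buffer="doraidfdcioioimi" (len 16), cursors c4@4 c1@5 c2@14 c3@16, authorship .1..1.....2.32.3
After op 6 (move_left): buffer="doraidfdcioioimi" (len 16), cursors c4@3 c1@4 c2@13 c3@15, authorship .1..1.....2.32.3
After op 7 (move_left): buffer="doraidfdcioioimi" (len 16), cursors c4@2 c1@3 c2@12 c3@14, authorship .1..1.....2.32.3
After op 8 (delete): buffer="daidfdcioomi" (len 12), cursors c1@1 c4@1 c2@9 c3@10, authorship ..1.....23.3

Answer: 1 9 10 1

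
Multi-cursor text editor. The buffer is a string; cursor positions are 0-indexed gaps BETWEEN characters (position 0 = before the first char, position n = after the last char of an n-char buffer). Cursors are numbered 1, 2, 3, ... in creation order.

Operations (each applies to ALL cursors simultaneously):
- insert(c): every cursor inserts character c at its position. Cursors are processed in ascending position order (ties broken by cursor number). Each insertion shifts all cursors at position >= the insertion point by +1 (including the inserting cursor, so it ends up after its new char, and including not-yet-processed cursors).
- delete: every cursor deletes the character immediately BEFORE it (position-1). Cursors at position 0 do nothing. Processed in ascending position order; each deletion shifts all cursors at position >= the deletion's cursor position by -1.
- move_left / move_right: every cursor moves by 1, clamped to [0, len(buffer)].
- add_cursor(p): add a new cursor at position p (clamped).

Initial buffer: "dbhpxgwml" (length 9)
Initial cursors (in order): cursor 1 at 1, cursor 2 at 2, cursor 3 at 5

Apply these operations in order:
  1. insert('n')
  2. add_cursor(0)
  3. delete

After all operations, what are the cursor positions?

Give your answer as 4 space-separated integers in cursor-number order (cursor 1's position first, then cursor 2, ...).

Answer: 1 2 5 0

Derivation:
After op 1 (insert('n')): buffer="dnbnhpxngwml" (len 12), cursors c1@2 c2@4 c3@8, authorship .1.2...3....
After op 2 (add_cursor(0)): buffer="dnbnhpxngwml" (len 12), cursors c4@0 c1@2 c2@4 c3@8, authorship .1.2...3....
After op 3 (delete): buffer="dbhpxgwml" (len 9), cursors c4@0 c1@1 c2@2 c3@5, authorship .........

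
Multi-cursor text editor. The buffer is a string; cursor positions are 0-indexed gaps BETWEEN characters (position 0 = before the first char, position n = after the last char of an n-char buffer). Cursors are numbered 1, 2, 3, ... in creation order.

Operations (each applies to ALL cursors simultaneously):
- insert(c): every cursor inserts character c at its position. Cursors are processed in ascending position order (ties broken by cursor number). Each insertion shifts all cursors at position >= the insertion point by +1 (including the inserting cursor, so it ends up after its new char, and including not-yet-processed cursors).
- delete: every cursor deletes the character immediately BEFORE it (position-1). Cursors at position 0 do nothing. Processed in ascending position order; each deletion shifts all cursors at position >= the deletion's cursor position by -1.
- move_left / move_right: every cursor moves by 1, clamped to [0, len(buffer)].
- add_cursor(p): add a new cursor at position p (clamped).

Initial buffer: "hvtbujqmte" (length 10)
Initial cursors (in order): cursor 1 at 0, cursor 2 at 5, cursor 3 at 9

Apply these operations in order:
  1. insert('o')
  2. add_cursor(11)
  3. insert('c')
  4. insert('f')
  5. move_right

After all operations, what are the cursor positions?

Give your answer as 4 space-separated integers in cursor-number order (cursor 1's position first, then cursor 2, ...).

Answer: 4 12 21 18

Derivation:
After op 1 (insert('o')): buffer="ohvtbuojqmtoe" (len 13), cursors c1@1 c2@7 c3@12, authorship 1.....2....3.
After op 2 (add_cursor(11)): buffer="ohvtbuojqmtoe" (len 13), cursors c1@1 c2@7 c4@11 c3@12, authorship 1.....2....3.
After op 3 (insert('c')): buffer="ochvtbuocjqmtcoce" (len 17), cursors c1@2 c2@9 c4@14 c3@16, authorship 11.....22....433.
After op 4 (insert('f')): buffer="ocfhvtbuocfjqmtcfocfe" (len 21), cursors c1@3 c2@11 c4@17 c3@20, authorship 111.....222....44333.
After op 5 (move_right): buffer="ocfhvtbuocfjqmtcfocfe" (len 21), cursors c1@4 c2@12 c4@18 c3@21, authorship 111.....222....44333.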